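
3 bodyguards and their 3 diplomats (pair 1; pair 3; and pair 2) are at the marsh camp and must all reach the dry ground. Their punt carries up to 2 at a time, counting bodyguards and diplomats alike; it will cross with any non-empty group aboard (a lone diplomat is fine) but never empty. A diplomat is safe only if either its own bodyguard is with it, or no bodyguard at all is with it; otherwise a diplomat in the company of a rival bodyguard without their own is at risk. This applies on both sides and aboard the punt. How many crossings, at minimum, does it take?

Counting alone: each trip to the dry ground takes at most 2 across and each return brings at least 1 back, so after t trips out (and t−1 returns) at most 2t − (t−1) of the 6 are across; that first reaches 6 at t = 5, so at least 9 crossings are needed.
The safety rule pushes this higher. Following every safe sequence of crossings, the most of the 6 that can be at the dry ground as the punt arrives there on crossing 9 is 5 — never all 6.
So no plan with fewer than 11 crossings exists, and this one achieves 11:
1. bodyguard 1 and diplomat 1 cross → the dry ground.
2. bodyguard 1 crosses ← the marsh camp.
3. diplomat 2 and diplomat 3 cross → the dry ground.
4. diplomat 1 crosses ← the marsh camp.
5. bodyguard 2 and bodyguard 3 cross → the dry ground.
6. bodyguard 3 and diplomat 3 cross ← the marsh camp.
7. bodyguard 1 and bodyguard 3 cross → the dry ground.
8. diplomat 2 crosses ← the marsh camp.
9. diplomat 1 and diplomat 3 cross → the dry ground.
10. bodyguard 2 crosses ← the marsh camp.
11. bodyguard 2 and diplomat 2 cross → the dry ground.

11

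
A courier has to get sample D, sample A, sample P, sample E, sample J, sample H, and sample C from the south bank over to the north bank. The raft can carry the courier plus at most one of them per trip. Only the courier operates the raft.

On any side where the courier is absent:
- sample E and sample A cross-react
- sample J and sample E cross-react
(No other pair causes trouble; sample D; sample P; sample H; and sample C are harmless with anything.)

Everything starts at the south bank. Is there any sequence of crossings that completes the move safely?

Yes

1. Courier goes to the north bank with sample E.  [the south bank: sample A, sample C, sample D, sample H, sample J, sample P | the north bank: sample E]
2. Courier goes back to the south bank alone.  [the south bank: sample A, sample C, sample D, sample H, sample J, sample P | the north bank: sample E]
3. Courier goes to the north bank with sample D.  [the south bank: sample A, sample C, sample H, sample J, sample P | the north bank: sample D, sample E]
4. Courier goes back to the south bank alone.  [the south bank: sample A, sample C, sample H, sample J, sample P | the north bank: sample D, sample E]
5. Courier goes to the north bank with sample A.  [the south bank: sample C, sample H, sample J, sample P | the north bank: sample A, sample D, sample E]
6. Courier goes back to the south bank with sample E.  [the south bank: sample C, sample E, sample H, sample J, sample P | the north bank: sample A, sample D]
7. Courier goes to the north bank with sample J.  [the south bank: sample C, sample E, sample H, sample P | the north bank: sample A, sample D, sample J]
8. Courier goes back to the south bank alone.  [the south bank: sample C, sample E, sample H, sample P | the north bank: sample A, sample D, sample J]
9. Courier goes to the north bank with sample P.  [the south bank: sample C, sample E, sample H | the north bank: sample A, sample D, sample J, sample P]
10. Courier goes back to the south bank alone.  [the south bank: sample C, sample E, sample H | the north bank: sample A, sample D, sample J, sample P]
11. Courier goes to the north bank with sample H.  [the south bank: sample C, sample E | the north bank: sample A, sample D, sample H, sample J, sample P]
12. Courier goes back to the south bank alone.  [the south bank: sample C, sample E | the north bank: sample A, sample D, sample H, sample J, sample P]
13. Courier goes to the north bank with sample C.  [the south bank: sample E | the north bank: sample A, sample C, sample D, sample H, sample J, sample P]
14. Courier goes back to the south bank alone.  [the south bank: sample E | the north bank: sample A, sample C, sample D, sample H, sample J, sample P]
15. Courier goes to the north bank with sample E.  [the south bank: — | the north bank: sample A, sample C, sample D, sample E, sample H, sample J, sample P]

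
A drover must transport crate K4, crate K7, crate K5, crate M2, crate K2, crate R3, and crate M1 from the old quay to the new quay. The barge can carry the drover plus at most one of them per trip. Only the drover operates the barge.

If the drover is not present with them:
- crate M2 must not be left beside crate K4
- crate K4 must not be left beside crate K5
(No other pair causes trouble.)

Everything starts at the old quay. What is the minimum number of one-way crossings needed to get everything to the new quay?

Counting alone: the drover can take at most 1 across per trip to the new quay, so moving all 7 needs at least 7 loaded trips out, with a return between consecutive ones — at least 13 crossings.
The safety rule pushes this higher. Following every safe sequence of crossings, the most of the 7 that can be at the new quay as the barge arrives there on crossing 13 is 6 — never all 7.
So no plan with fewer than 15 crossings exists, and this one achieves 15:
1. Drover goes to the new quay with crate K4.  [the old quay: crate K2, crate K5, crate K7, crate M1, crate M2, crate R3 | the new quay: crate K4]
2. Drover goes back to the old quay alone.  [the old quay: crate K2, crate K5, crate K7, crate M1, crate M2, crate R3 | the new quay: crate K4]
3. Drover goes to the new quay with crate K7.  [the old quay: crate K2, crate K5, crate M1, crate M2, crate R3 | the new quay: crate K4, crate K7]
4. Drover goes back to the old quay alone.  [the old quay: crate K2, crate K5, crate M1, crate M2, crate R3 | the new quay: crate K4, crate K7]
5. Drover goes to the new quay with crate K5.  [the old quay: crate K2, crate M1, crate M2, crate R3 | the new quay: crate K4, crate K5, crate K7]
6. Drover goes back to the old quay with crate K4.  [the old quay: crate K2, crate K4, crate M1, crate M2, crate R3 | the new quay: crate K5, crate K7]
7. Drover goes to the new quay with crate M2.  [the old quay: crate K2, crate K4, crate M1, crate R3 | the new quay: crate K5, crate K7, crate M2]
8. Drover goes back to the old quay alone.  [the old quay: crate K2, crate K4, crate M1, crate R3 | the new quay: crate K5, crate K7, crate M2]
9. Drover goes to the new quay with crate K2.  [the old quay: crate K4, crate M1, crate R3 | the new quay: crate K2, crate K5, crate K7, crate M2]
10. Drover goes back to the old quay alone.  [the old quay: crate K4, crate M1, crate R3 | the new quay: crate K2, crate K5, crate K7, crate M2]
11. Drover goes to the new quay with crate R3.  [the old quay: crate K4, crate M1 | the new quay: crate K2, crate K5, crate K7, crate M2, crate R3]
12. Drover goes back to the old quay alone.  [the old quay: crate K4, crate M1 | the new quay: crate K2, crate K5, crate K7, crate M2, crate R3]
13. Drover goes to the new quay with crate M1.  [the old quay: crate K4 | the new quay: crate K2, crate K5, crate K7, crate M1, crate M2, crate R3]
14. Drover goes back to the old quay alone.  [the old quay: crate K4 | the new quay: crate K2, crate K5, crate K7, crate M1, crate M2, crate R3]
15. Drover goes to the new quay with crate K4.  [the old quay: — | the new quay: crate K2, crate K4, crate K5, crate K7, crate M1, crate M2, crate R3]

15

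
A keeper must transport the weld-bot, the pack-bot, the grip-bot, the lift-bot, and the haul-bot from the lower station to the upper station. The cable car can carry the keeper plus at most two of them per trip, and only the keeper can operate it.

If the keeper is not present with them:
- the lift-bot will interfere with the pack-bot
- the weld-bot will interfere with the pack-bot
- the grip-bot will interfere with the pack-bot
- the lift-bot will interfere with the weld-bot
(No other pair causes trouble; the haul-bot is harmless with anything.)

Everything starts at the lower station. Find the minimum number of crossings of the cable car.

7

Counting alone: the keeper can take at most 2 across per trip to the upper station, so moving all 5 needs at least 3 loaded trips out, with a return between consecutive ones — at least 5 crossings.
The safety rule pushes this higher. Following every safe sequence of crossings, the most of the 5 that can be at the upper station as the cable car arrives there on crossing 5 is 4 — never all 5.
So no plan with fewer than 7 crossings exists, and this one achieves 7:
1. Keeper goes to the upper station with the pack-bot and the weld-bot.
2. Keeper goes back to the lower station with the weld-bot.
3. Keeper goes to the upper station with the grip-bot and the weld-bot.
4. Keeper goes back to the lower station with the pack-bot.
5. Keeper goes to the upper station with the haul-bot and the pack-bot.
6. Keeper goes back to the lower station with the pack-bot.
7. Keeper goes to the upper station with the lift-bot and the pack-bot.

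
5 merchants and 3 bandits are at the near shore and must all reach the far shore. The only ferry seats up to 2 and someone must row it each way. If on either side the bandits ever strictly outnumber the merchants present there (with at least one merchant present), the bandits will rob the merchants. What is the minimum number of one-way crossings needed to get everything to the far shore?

Counting alone: each trip to the far shore takes at most 2 across and each return brings at least 1 back, so after t trips out (and t−1 returns) at most 2t − (t−1) of the 8 are across; that first reaches 8 at t = 7, so at least 13 crossings are needed.
The plan below uses exactly 13 crossings, so it is optimal:
1. 2 bandits → the far shore.  (the near shore: 5M 1B; the far shore: 0M 2B)
2. 1 bandit ← the near shore.  (the near shore: 5M 2B; the far shore: 0M 1B)
3. 2 bandits → the far shore.  (the near shore: 5M 0B; the far shore: 0M 3B)
4. 1 bandit ← the near shore.  (the near shore: 5M 1B; the far shore: 0M 2B)
5. 2 merchants → the far shore.  (the near shore: 3M 1B; the far shore: 2M 2B)
6. 1 bandit ← the near shore.  (the near shore: 3M 2B; the far shore: 2M 1B)
7. 1 merchant and 1 bandit → the far shore.  (the near shore: 2M 1B; the far shore: 3M 2B)
8. 1 bandit ← the near shore.  (the near shore: 2M 2B; the far shore: 3M 1B)
9. 2 bandits → the far shore.  (the near shore: 2M 0B; the far shore: 3M 3B)
10. 1 bandit ← the near shore.  (the near shore: 2M 1B; the far shore: 3M 2B)
11. 1 merchant and 1 bandit → the far shore.  (the near shore: 1M 0B; the far shore: 4M 3B)
12. 1 bandit ← the near shore.  (the near shore: 1M 1B; the far shore: 4M 2B)
13. 1 merchant and 1 bandit → the far shore.  (the near shore: 0M 0B; the far shore: 5M 3B)

13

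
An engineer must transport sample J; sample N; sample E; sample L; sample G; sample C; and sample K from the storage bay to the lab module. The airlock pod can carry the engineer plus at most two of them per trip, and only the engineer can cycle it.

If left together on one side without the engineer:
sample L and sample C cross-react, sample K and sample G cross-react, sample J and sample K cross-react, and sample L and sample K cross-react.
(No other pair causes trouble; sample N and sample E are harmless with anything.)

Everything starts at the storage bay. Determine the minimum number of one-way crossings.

7

Counting alone: the engineer can take at most 2 across per trip to the lab module, so moving all 7 needs at least 4 loaded trips out, with a return between consecutive ones — at least 7 crossings.
The plan below uses exactly 7 crossings, so it is optimal:
1. Engineer goes to the lab module with sample K and sample L.  [the storage bay: sample C, sample E, sample G, sample J, sample N | the lab module: sample K, sample L]
2. Engineer goes back to the storage bay with sample K.  [the storage bay: sample C, sample E, sample G, sample J, sample K, sample N | the lab module: sample L]
3. Engineer goes to the lab module with sample G and sample J.  [the storage bay: sample C, sample E, sample K, sample N | the lab module: sample G, sample J, sample L]
4. Engineer goes back to the storage bay alone.  [the storage bay: sample C, sample E, sample K, sample N | the lab module: sample G, sample J, sample L]
5. Engineer goes to the lab module with sample E and sample N.  [the storage bay: sample C, sample K | the lab module: sample E, sample G, sample J, sample L, sample N]
6. Engineer goes back to the storage bay alone.  [the storage bay: sample C, sample K | the lab module: sample E, sample G, sample J, sample L, sample N]
7. Engineer goes to the lab module with sample C and sample K.  [the storage bay: — | the lab module: sample C, sample E, sample G, sample J, sample K, sample L, sample N]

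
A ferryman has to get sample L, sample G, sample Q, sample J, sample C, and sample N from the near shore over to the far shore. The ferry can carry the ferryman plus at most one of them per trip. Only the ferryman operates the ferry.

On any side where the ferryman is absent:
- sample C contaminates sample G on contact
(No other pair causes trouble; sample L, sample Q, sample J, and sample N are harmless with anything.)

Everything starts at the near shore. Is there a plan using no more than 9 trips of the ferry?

Counting alone: the ferryman can take at most 1 across per trip to the far shore, so moving all 6 needs at least 6 loaded trips out, with a return between consecutive ones — at least 11 crossings.
Since 9 < 11, 9 crossings cannot be enough. (The shortest complete plan in fact takes 11:)
1. Ferryman goes to the far shore with sample G.  [the near shore: sample C, sample J, sample L, sample N, sample Q | the far shore: sample G]
2. Ferryman goes back to the near shore alone.  [the near shore: sample C, sample J, sample L, sample N, sample Q | the far shore: sample G]
3. Ferryman goes to the far shore with sample L.  [the near shore: sample C, sample J, sample N, sample Q | the far shore: sample G, sample L]
4. Ferryman goes back to the near shore alone.  [the near shore: sample C, sample J, sample N, sample Q | the far shore: sample G, sample L]
5. Ferryman goes to the far shore with sample Q.  [the near shore: sample C, sample J, sample N | the far shore: sample G, sample L, sample Q]
6. Ferryman goes back to the near shore alone.  [the near shore: sample C, sample J, sample N | the far shore: sample G, sample L, sample Q]
7. Ferryman goes to the far shore with sample J.  [the near shore: sample C, sample N | the far shore: sample G, sample J, sample L, sample Q]
8. Ferryman goes back to the near shore alone.  [the near shore: sample C, sample N | the far shore: sample G, sample J, sample L, sample Q]
9. Ferryman goes to the far shore with sample N.  [the near shore: sample C | the far shore: sample G, sample J, sample L, sample N, sample Q]
10. Ferryman goes back to the near shore alone.  [the near shore: sample C | the far shore: sample G, sample J, sample L, sample N, sample Q]
11. Ferryman goes to the far shore with sample C.  [the near shore: — | the far shore: sample C, sample G, sample J, sample L, sample N, sample Q]

No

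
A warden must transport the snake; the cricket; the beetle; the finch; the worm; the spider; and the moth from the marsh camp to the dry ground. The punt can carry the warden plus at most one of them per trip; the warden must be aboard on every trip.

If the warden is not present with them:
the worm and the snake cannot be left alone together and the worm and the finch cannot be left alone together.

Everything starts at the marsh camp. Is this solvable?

1. Warden goes to the dry ground with the worm.
2. Warden goes back to the marsh camp alone.
3. Warden goes to the dry ground with the snake.
4. Warden goes back to the marsh camp with the worm.
5. Warden goes to the dry ground with the finch.
6. Warden goes back to the marsh camp alone.
7. Warden goes to the dry ground with the cricket.
8. Warden goes back to the marsh camp alone.
9. Warden goes to the dry ground with the beetle.
10. Warden goes back to the marsh camp alone.
11. Warden goes to the dry ground with the spider.
12. Warden goes back to the marsh camp alone.
13. Warden goes to the dry ground with the moth.
14. Warden goes back to the marsh camp alone.
15. Warden goes to the dry ground with the worm.

Yes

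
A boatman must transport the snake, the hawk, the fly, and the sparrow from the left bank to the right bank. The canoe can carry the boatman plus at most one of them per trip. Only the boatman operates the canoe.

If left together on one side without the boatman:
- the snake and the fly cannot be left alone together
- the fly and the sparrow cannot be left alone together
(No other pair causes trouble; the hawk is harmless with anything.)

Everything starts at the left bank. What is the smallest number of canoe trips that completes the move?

Counting alone: the boatman can take at most 1 across per trip to the right bank, so moving all 4 needs at least 4 loaded trips out, with a return between consecutive ones — at least 7 crossings.
The safety rule pushes this higher. Following every safe sequence of crossings, the most of the 4 that can be at the right bank as the canoe arrives there on crossing 7 is 3 — never all 4.
So no plan with fewer than 9 crossings exists, and this one achieves 9:
1. Boatman goes to the right bank with the fly.
2. Boatman goes back to the left bank alone.
3. Boatman goes to the right bank with the snake.
4. Boatman goes back to the left bank with the fly.
5. Boatman goes to the right bank with the sparrow.
6. Boatman goes back to the left bank alone.
7. Boatman goes to the right bank with the hawk.
8. Boatman goes back to the left bank alone.
9. Boatman goes to the right bank with the fly.

9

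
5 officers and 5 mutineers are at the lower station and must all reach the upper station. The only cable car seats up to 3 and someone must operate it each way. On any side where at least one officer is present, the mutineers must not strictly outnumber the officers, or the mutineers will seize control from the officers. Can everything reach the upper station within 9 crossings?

Counting alone: each trip to the upper station takes at most 3 across and each return brings at least 1 back, so after t trips out (and t−1 returns) at most 3t − (t−1) of the 10 are across; that first reaches 10 at t = 5, so at least 9 crossings are needed.
The safety rule pushes this higher. Following every safe sequence of crossings, the most of the 10 that can be at the upper station as the cable car arrives there on crossing 9 is 9 — never all 10.
So the move cannot be finished within 9 crossings. (The shortest complete plan takes 11:)
1. 2 mutineers → the upper station.  (the lower station: 5O 3M; the upper station: 0O 2M)
2. 1 mutineer ← the lower station.  (the lower station: 5O 4M; the upper station: 0O 1M)
3. 3 mutineers → the upper station.  (the lower station: 5O 1M; the upper station: 0O 4M)
4. 1 mutineer ← the lower station.  (the lower station: 5O 2M; the upper station: 0O 3M)
5. 3 officers → the upper station.  (the lower station: 2O 2M; the upper station: 3O 3M)
6. 1 officer and 1 mutineer ← the lower station.  (the lower station: 3O 3M; the upper station: 2O 2M)
7. 3 officers → the upper station.  (the lower station: 0O 3M; the upper station: 5O 2M)
8. 1 mutineer ← the lower station.  (the lower station: 0O 4M; the upper station: 5O 1M)
9. 2 mutineers → the upper station.  (the lower station: 0O 2M; the upper station: 5O 3M)
10. 1 mutineer ← the lower station.  (the lower station: 0O 3M; the upper station: 5O 2M)
11. 3 mutineers → the upper station.  (the lower station: 0O 0M; the upper station: 5O 5M)

No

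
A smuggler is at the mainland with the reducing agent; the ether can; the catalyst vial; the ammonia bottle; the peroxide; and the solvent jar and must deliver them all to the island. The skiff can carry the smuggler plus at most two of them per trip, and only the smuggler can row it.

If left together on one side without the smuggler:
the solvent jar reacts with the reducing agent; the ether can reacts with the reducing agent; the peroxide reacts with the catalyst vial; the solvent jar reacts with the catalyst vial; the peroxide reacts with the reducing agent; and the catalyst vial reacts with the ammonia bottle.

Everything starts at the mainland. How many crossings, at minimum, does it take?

Counting alone: the smuggler can take at most 2 across per trip to the island, so moving all 6 needs at least 3 loaded trips out, with a return between consecutive ones — at least 5 crossings.
The safety rule pushes this higher. Following every safe sequence of crossings, the most of the 6 that can be at the island as the skiff arrives there on crossing 5 is 4 — never all 6.
So no plan with fewer than 7 crossings exists, and this one achieves 7:
1. Smuggler goes to the island with the catalyst vial and the reducing agent.
2. Smuggler goes back to the mainland alone.
3. Smuggler goes to the island with the ammonia bottle and the ether can.
4. Smuggler goes back to the mainland with the catalyst vial and the reducing agent.
5. Smuggler goes to the island with the peroxide and the solvent jar.
6. Smuggler goes back to the mainland alone.
7. Smuggler goes to the island with the catalyst vial and the reducing agent.

7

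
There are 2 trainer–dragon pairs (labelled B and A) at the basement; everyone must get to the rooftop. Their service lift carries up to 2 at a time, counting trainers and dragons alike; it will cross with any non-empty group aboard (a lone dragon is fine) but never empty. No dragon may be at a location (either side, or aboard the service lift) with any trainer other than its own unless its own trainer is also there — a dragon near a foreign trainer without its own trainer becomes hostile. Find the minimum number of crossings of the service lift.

5

Counting alone: each trip to the rooftop takes at most 2 across and each return brings at least 1 back, so after t trips out (and t−1 returns) at most 2t − (t−1) of the 4 are across; that first reaches 4 at t = 3, so at least 5 crossings are needed.
The plan below uses exactly 5 crossings, so it is optimal:
1. dragon B and trainer B cross → the rooftop.
2. trainer B crosses ← the basement.
3. trainer A and trainer B cross → the rooftop.
4. trainer A crosses ← the basement.
5. dragon A and trainer A cross → the rooftop.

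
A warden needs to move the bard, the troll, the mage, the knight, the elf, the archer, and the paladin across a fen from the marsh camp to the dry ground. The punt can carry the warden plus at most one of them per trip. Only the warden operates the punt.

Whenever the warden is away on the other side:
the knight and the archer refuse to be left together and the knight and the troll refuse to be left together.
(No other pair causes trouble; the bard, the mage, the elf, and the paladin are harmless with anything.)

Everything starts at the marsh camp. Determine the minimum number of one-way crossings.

15

Counting alone: the warden can take at most 1 across per trip to the dry ground, so moving all 7 needs at least 7 loaded trips out, with a return between consecutive ones — at least 13 crossings.
The safety rule pushes this higher. Following every safe sequence of crossings, the most of the 7 that can be at the dry ground as the punt arrives there on crossing 13 is 6 — never all 7.
So no plan with fewer than 15 crossings exists, and this one achieves 15:
1. Warden goes to the dry ground with the knight.  [the marsh camp: the archer, the bard, the elf, the mage, the paladin, the troll | the dry ground: the knight]
2. Warden goes back to the marsh camp alone.  [the marsh camp: the archer, the bard, the elf, the mage, the paladin, the troll | the dry ground: the knight]
3. Warden goes to the dry ground with the bard.  [the marsh camp: the archer, the elf, the mage, the paladin, the troll | the dry ground: the bard, the knight]
4. Warden goes back to the marsh camp alone.  [the marsh camp: the archer, the elf, the mage, the paladin, the troll | the dry ground: the bard, the knight]
5. Warden goes to the dry ground with the troll.  [the marsh camp: the archer, the elf, the mage, the paladin | the dry ground: the bard, the knight, the troll]
6. Warden goes back to the marsh camp with the knight.  [the marsh camp: the archer, the elf, the knight, the mage, the paladin | the dry ground: the bard, the troll]
7. Warden goes to the dry ground with the archer.  [the marsh camp: the elf, the knight, the mage, the paladin | the dry ground: the archer, the bard, the troll]
8. Warden goes back to the marsh camp alone.  [the marsh camp: the elf, the knight, the mage, the paladin | the dry ground: the archer, the bard, the troll]
9. Warden goes to the dry ground with the mage.  [the marsh camp: the elf, the knight, the paladin | the dry ground: the archer, the bard, the mage, the troll]
10. Warden goes back to the marsh camp alone.  [the marsh camp: the elf, the knight, the paladin | the dry ground: the archer, the bard, the mage, the troll]
11. Warden goes to the dry ground with the elf.  [the marsh camp: the knight, the paladin | the dry ground: the archer, the bard, the elf, the mage, the troll]
12. Warden goes back to the marsh camp alone.  [the marsh camp: the knight, the paladin | the dry ground: the archer, the bard, the elf, the mage, the troll]
13. Warden goes to the dry ground with the paladin.  [the marsh camp: the knight | the dry ground: the archer, the bard, the elf, the mage, the paladin, the troll]
14. Warden goes back to the marsh camp alone.  [the marsh camp: the knight | the dry ground: the archer, the bard, the elf, the mage, the paladin, the troll]
15. Warden goes to the dry ground with the knight.  [the marsh camp: — | the dry ground: the archer, the bard, the elf, the knight, the mage, the paladin, the troll]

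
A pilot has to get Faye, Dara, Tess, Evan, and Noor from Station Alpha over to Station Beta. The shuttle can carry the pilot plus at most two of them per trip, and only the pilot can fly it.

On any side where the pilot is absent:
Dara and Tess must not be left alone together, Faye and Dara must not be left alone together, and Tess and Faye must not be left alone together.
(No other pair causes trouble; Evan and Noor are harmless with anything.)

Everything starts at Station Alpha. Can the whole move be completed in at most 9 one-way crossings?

Yes — this plan uses 7 crossings (≤ 9):
1. Pilot goes to Station Beta with Dara and Faye.  [Station Alpha: Evan, Noor, Tess | Station Beta: Dara, Faye]
2. Pilot goes back to Station Alpha with Faye.  [Station Alpha: Evan, Faye, Noor, Tess | Station Beta: Dara]
3. Pilot goes to Station Beta with Evan and Faye.  [Station Alpha: Noor, Tess | Station Beta: Dara, Evan, Faye]
4. Pilot goes back to Station Alpha with Faye.  [Station Alpha: Faye, Noor, Tess | Station Beta: Dara, Evan]
5. Pilot goes to Station Beta with Faye and Noor.  [Station Alpha: Tess | Station Beta: Dara, Evan, Faye, Noor]
6. Pilot goes back to Station Alpha with Faye.  [Station Alpha: Faye, Tess | Station Beta: Dara, Evan, Noor]
7. Pilot goes to Station Beta with Faye and Tess.  [Station Alpha: — | Station Beta: Dara, Evan, Faye, Noor, Tess]

Yes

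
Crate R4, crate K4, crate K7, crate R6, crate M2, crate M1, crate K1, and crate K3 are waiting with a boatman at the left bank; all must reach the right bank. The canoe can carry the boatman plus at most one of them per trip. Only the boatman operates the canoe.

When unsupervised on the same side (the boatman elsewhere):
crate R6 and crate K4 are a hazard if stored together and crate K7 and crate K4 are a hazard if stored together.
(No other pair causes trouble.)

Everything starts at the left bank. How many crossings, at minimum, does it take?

17

Counting alone: the boatman can take at most 1 across per trip to the right bank, so moving all 8 needs at least 8 loaded trips out, with a return between consecutive ones — at least 15 crossings.
The safety rule pushes this higher. Following every safe sequence of crossings, the most of the 8 that can be at the right bank as the canoe arrives there on crossing 15 is 7 — never all 8.
So no plan with fewer than 17 crossings exists, and this one achieves 17:
1. Boatman goes to the right bank with crate K4.  [the left bank: crate K1, crate K3, crate K7, crate M1, crate M2, crate R4, crate R6 | the right bank: crate K4]
2. Boatman goes back to the left bank alone.  [the left bank: crate K1, crate K3, crate K7, crate M1, crate M2, crate R4, crate R6 | the right bank: crate K4]
3. Boatman goes to the right bank with crate R4.  [the left bank: crate K1, crate K3, crate K7, crate M1, crate M2, crate R6 | the right bank: crate K4, crate R4]
4. Boatman goes back to the left bank alone.  [the left bank: crate K1, crate K3, crate K7, crate M1, crate M2, crate R6 | the right bank: crate K4, crate R4]
5. Boatman goes to the right bank with crate K7.  [the left bank: crate K1, crate K3, crate M1, crate M2, crate R6 | the right bank: crate K4, crate K7, crate R4]
6. Boatman goes back to the left bank with crate K4.  [the left bank: crate K1, crate K3, crate K4, crate M1, crate M2, crate R6 | the right bank: crate K7, crate R4]
7. Boatman goes to the right bank with crate R6.  [the left bank: crate K1, crate K3, crate K4, crate M1, crate M2 | the right bank: crate K7, crate R4, crate R6]
8. Boatman goes back to the left bank alone.  [the left bank: crate K1, crate K3, crate K4, crate M1, crate M2 | the right bank: crate K7, crate R4, crate R6]
9. Boatman goes to the right bank with crate M2.  [the left bank: crate K1, crate K3, crate K4, crate M1 | the right bank: crate K7, crate M2, crate R4, crate R6]
10. Boatman goes back to the left bank alone.  [the left bank: crate K1, crate K3, crate K4, crate M1 | the right bank: crate K7, crate M2, crate R4, crate R6]
11. Boatman goes to the right bank with crate M1.  [the left bank: crate K1, crate K3, crate K4 | the right bank: crate K7, crate M1, crate M2, crate R4, crate R6]
12. Boatman goes back to the left bank alone.  [the left bank: crate K1, crate K3, crate K4 | the right bank: crate K7, crate M1, crate M2, crate R4, crate R6]
13. Boatman goes to the right bank with crate K1.  [the left bank: crate K3, crate K4 | the right bank: crate K1, crate K7, crate M1, crate M2, crate R4, crate R6]
14. Boatman goes back to the left bank alone.  [the left bank: crate K3, crate K4 | the right bank: crate K1, crate K7, crate M1, crate M2, crate R4, crate R6]
15. Boatman goes to the right bank with crate K3.  [the left bank: crate K4 | the right bank: crate K1, crate K3, crate K7, crate M1, crate M2, crate R4, crate R6]
16. Boatman goes back to the left bank alone.  [the left bank: crate K4 | the right bank: crate K1, crate K3, crate K7, crate M1, crate M2, crate R4, crate R6]
17. Boatman goes to the right bank with crate K4.  [the left bank: — | the right bank: crate K1, crate K3, crate K4, crate K7, crate M1, crate M2, crate R4, crate R6]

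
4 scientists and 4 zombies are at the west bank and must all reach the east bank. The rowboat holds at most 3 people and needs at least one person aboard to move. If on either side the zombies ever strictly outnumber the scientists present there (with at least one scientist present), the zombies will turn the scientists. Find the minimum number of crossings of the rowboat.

Counting alone: each trip to the east bank takes at most 3 across and each return brings at least 1 back, so after t trips out (and t−1 returns) at most 3t − (t−1) of the 8 are across; that first reaches 8 at t = 4, so at least 7 crossings are needed.
The safety rule pushes this higher. Following every safe sequence of crossings, the most of the 8 that can be at the east bank as the rowboat arrives there on crossing 7 is 7 — never all 8.
So no plan with fewer than 9 crossings exists, and this one achieves 9:
1. 2 zombies → the east bank.  (the west bank: 4S 2Z; the east bank: 0S 2Z)
2. 1 zombie ← the west bank.  (the west bank: 4S 3Z; the east bank: 0S 1Z)
3. 3 zombies → the east bank.  (the west bank: 4S 0Z; the east bank: 0S 4Z)
4. 1 zombie ← the west bank.  (the west bank: 4S 1Z; the east bank: 0S 3Z)
5. 3 scientists → the east bank.  (the west bank: 1S 1Z; the east bank: 3S 3Z)
6. 1 scientist and 1 zombie ← the west bank.  (the west bank: 2S 2Z; the east bank: 2S 2Z)
7. 2 scientists → the east bank.  (the west bank: 0S 2Z; the east bank: 4S 2Z)
8. 1 zombie ← the west bank.  (the west bank: 0S 3Z; the east bank: 4S 1Z)
9. 3 zombies → the east bank.  (the west bank: 0S 0Z; the east bank: 4S 4Z)

9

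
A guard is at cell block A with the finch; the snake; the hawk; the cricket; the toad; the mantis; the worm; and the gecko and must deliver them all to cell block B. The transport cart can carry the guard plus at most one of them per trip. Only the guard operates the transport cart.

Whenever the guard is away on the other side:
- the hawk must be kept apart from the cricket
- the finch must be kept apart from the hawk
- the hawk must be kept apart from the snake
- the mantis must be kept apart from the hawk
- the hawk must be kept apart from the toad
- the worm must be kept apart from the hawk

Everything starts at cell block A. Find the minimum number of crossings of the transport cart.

impossible

Following every safe sequence of crossings from the start, the most of the 8 that can be at cell block B as the transport cart arrives there on crossings 1, 3, 5 is 1, 2, 3 respectively; the best ever achieved is 3 of 8.
From crossing 7 on, no configuration arises that was not already reachable earlier: only 30 distinct safe configurations (who is on which side, and where the transport cart is) can ever be reached, none of them has everyone across, and every continuation just revisits them. So no valid plan exists.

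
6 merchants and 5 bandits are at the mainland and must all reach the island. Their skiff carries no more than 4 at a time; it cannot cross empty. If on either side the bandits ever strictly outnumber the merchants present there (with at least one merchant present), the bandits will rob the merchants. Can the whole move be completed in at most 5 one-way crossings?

No

Counting alone: each trip to the island takes at most 4 across and each return brings at least 1 back, so after t trips out (and t−1 returns) at most 4t − (t−1) of the 11 are across; that first reaches 11 at t = 4, so at least 7 crossings are needed.
Since 5 < 7, 5 crossings cannot be enough. (The shortest complete plan in fact takes 7:)
1. 2 bandits → the island.  (the mainland: 6M 3B; the island: 0M 2B)
2. 1 bandit ← the mainland.  (the mainland: 6M 4B; the island: 0M 1B)
3. 4 bandits → the island.  (the mainland: 6M 0B; the island: 0M 5B)
4. 1 bandit ← the mainland.  (the mainland: 6M 1B; the island: 0M 4B)
5. 4 merchants → the island.  (the mainland: 2M 1B; the island: 4M 4B)
6. 1 bandit ← the mainland.  (the mainland: 2M 2B; the island: 4M 3B)
7. 2 merchants and 2 bandits → the island.  (the mainland: 0M 0B; the island: 6M 5B)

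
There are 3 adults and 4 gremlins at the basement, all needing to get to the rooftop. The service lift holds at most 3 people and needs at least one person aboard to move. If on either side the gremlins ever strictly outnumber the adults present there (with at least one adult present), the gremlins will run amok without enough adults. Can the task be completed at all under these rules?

The gremlins already outnumber the adults at the basement before anyone moves, so the starting position itself is disallowed.

No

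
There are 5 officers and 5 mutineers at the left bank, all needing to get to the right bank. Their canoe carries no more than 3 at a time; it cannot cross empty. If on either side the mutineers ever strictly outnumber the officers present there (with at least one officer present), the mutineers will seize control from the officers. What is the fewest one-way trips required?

Counting alone: each trip to the right bank takes at most 3 across and each return brings at least 1 back, so after t trips out (and t−1 returns) at most 3t − (t−1) of the 10 are across; that first reaches 10 at t = 5, so at least 9 crossings are needed.
The safety rule pushes this higher. Following every safe sequence of crossings, the most of the 10 that can be at the right bank as the canoe arrives there on crossing 9 is 9 — never all 10.
So no plan with fewer than 11 crossings exists, and this one achieves 11:
1. 2 mutineers → the right bank.  (the left bank: 5O 3M; the right bank: 0O 2M)
2. 1 mutineer ← the left bank.  (the left bank: 5O 4M; the right bank: 0O 1M)
3. 3 mutineers → the right bank.  (the left bank: 5O 1M; the right bank: 0O 4M)
4. 1 mutineer ← the left bank.  (the left bank: 5O 2M; the right bank: 0O 3M)
5. 3 officers → the right bank.  (the left bank: 2O 2M; the right bank: 3O 3M)
6. 1 officer and 1 mutineer ← the left bank.  (the left bank: 3O 3M; the right bank: 2O 2M)
7. 3 officers → the right bank.  (the left bank: 0O 3M; the right bank: 5O 2M)
8. 1 mutineer ← the left bank.  (the left bank: 0O 4M; the right bank: 5O 1M)
9. 2 mutineers → the right bank.  (the left bank: 0O 2M; the right bank: 5O 3M)
10. 1 mutineer ← the left bank.  (the left bank: 0O 3M; the right bank: 5O 2M)
11. 3 mutineers → the right bank.  (the left bank: 0O 0M; the right bank: 5O 5M)

11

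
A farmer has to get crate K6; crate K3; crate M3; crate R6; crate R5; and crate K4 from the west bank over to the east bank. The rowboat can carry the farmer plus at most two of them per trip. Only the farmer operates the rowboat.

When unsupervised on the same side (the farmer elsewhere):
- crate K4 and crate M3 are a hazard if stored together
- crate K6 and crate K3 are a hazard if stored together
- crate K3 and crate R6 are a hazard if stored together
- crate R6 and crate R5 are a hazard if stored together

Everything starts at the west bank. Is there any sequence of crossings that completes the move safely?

No

Whatever the first load, the items left behind include a forbidden pair without the farmer. No opening move is safe, so no plan exists.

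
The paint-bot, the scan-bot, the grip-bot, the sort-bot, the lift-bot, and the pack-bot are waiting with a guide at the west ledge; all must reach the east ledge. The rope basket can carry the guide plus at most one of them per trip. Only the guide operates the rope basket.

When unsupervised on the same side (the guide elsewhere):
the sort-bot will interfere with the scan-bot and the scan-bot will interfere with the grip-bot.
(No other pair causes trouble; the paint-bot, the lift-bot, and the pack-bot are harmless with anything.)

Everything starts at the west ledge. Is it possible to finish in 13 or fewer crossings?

Yes — this plan uses 13 crossings (≤ 13):
1. Guide goes to the east ledge with the scan-bot.
2. Guide goes back to the west ledge alone.
3. Guide goes to the east ledge with the paint-bot.
4. Guide goes back to the west ledge alone.
5. Guide goes to the east ledge with the grip-bot.
6. Guide goes back to the west ledge with the scan-bot.
7. Guide goes to the east ledge with the sort-bot.
8. Guide goes back to the west ledge alone.
9. Guide goes to the east ledge with the lift-bot.
10. Guide goes back to the west ledge alone.
11. Guide goes to the east ledge with the pack-bot.
12. Guide goes back to the west ledge alone.
13. Guide goes to the east ledge with the scan-bot.

Yes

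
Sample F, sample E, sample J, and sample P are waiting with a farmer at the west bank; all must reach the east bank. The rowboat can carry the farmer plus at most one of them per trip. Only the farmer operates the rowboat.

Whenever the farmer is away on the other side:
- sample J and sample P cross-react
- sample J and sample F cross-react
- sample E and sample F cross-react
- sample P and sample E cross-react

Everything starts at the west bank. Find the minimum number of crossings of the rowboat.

impossible

Whatever the first load, the items left behind include a forbidden pair without the farmer. No opening move is safe, so no plan exists.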